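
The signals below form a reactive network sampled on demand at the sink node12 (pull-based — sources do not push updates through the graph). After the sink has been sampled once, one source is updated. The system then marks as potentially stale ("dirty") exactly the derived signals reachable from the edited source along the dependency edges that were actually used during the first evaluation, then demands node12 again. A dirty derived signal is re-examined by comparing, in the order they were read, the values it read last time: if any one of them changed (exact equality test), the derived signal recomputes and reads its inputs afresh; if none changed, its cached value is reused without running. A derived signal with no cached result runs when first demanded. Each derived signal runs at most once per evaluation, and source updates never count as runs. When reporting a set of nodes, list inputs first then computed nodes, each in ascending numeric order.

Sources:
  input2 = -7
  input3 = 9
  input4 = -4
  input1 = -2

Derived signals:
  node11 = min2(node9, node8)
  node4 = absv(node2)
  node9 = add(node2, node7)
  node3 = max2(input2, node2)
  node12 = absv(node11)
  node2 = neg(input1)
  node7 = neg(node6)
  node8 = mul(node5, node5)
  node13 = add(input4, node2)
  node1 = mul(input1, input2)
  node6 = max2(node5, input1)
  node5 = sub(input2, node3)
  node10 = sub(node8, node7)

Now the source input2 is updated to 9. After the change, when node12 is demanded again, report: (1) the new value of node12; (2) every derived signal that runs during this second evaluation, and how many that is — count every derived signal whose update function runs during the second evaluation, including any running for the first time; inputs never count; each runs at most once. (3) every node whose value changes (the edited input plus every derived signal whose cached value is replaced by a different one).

Initial pass — values computed on the first demand:
  node2 = neg(-2) = 2
  node3 = max2(-7, 2) = 2
  node5 = sub(-7, 2) = -9
  node6 = max2(-9, -2) = -2
  node7 = neg(-2) = 2
  node8 = mul(-9, -9) = 81
  node9 = add(2, 2) = 4
  node11 = min2(4, 81) = 4
  node12 = absv(4) = 4

Second demand — change propagation:
  node3: re-runs because input2 -7->9; new result 9.
  node5: re-runs because input2 -7->9; node3 2->9; new result 0.
  node6: re-runs because node5 -9->0; new result 0.
  node7: re-runs because node6 -2->0; new result 0.
  node8: re-runs because node5 -9->0; node5 -9->0; new result 0.
  node9: re-runs because node7 2->0; new result 2.
  node11: re-runs because node9 4->2; node8 81->0; new result 0.
  node12: re-runs because node11 4->0; new result 0.

node12 now evaluates to 0.
Run set: node3, node5, node6, node7, node8, node9, node11, node12 (8 run).
Changed values: input2, node3, node5, node6, node7, node8, node9, node11, node12.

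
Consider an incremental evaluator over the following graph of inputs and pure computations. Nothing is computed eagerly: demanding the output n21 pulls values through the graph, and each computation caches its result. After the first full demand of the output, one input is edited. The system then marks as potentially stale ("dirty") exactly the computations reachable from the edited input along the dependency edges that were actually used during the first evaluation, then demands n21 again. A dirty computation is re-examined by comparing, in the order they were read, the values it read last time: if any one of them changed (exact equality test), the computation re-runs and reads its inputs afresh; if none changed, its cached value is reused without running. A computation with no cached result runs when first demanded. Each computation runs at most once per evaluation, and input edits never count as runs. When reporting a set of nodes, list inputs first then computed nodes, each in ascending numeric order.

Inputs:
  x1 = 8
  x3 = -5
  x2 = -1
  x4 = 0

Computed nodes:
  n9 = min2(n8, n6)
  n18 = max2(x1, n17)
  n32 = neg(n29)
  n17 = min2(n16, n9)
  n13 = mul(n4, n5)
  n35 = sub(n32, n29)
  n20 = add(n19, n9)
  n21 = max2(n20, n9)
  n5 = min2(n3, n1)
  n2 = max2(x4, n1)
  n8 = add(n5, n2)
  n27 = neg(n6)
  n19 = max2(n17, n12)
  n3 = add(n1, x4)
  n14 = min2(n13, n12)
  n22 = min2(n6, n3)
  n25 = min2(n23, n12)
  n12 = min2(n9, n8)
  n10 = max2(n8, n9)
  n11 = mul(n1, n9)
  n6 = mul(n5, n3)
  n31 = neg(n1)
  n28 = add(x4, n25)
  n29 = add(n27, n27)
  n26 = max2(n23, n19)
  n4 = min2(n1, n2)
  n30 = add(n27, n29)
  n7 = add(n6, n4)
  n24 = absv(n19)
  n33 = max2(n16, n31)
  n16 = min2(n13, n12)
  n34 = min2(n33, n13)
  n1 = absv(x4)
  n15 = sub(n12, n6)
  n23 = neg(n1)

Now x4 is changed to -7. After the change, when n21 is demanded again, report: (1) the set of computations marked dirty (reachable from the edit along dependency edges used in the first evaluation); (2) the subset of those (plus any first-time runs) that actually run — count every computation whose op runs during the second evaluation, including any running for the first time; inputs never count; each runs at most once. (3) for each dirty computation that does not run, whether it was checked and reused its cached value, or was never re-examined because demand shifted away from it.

Initial pass — values computed on the first demand:
  n1 = absv(0) = 0
  n2 = max2(0, 0) = 0
  n3 = add(0, 0) = 0
  n4 = min2(0, 0) = 0
  n5 = min2(0, 0) = 0
  n6 = mul(0, 0) = 0
  n8 = add(0, 0) = 0
  n9 = min2(0, 0) = 0
  n12 = min2(0, 0) = 0
  n13 = mul(0, 0) = 0
  n16 = min2(0, 0) = 0
  n17 = min2(0, 0) = 0
  n19 = max2(0, 0) = 0
  n20 = add(0, 0) = 0
  n21 = max2(0, 0) = 0

Second demand — change propagation:
  n1: re-runs because x4 0->-7; new result 7.
  n2: re-runs because x4 0->-7; n1 0->7; new result 7.
  n3: re-runs because n1 0->7; x4 0->-7; new result 0 (unchanged).
  n4: re-runs because n1 0->7; n2 0->7; new result 7.
  n5: re-runs because n1 0->7; new result 0 (unchanged).
  n6: re-examined; everything it read last time is the same (n5 unchanged, n3 unchanged) — cache 0 kept, no run.
  n8: re-runs because n2 0->7; new result 7.
  n9: re-runs because n8 0->7; new result 0 (unchanged).
  n12: re-runs because n8 0->7; new result 0 (unchanged).
  n13: re-runs because n4 0->7; new result 0 (unchanged).
  n16: re-examined; everything it read last time is the same (n13 unchanged, n12 unchanged) — cache 0 kept, no run.
  n17: re-examined; everything it read last time is the same (n16 unchanged, n9 unchanged) — cache 0 kept, no run.
  n19: re-examined; everything it read last time is the same (n17 unchanged, n12 unchanged) — cache 0 kept, no run.
  n20: re-examined; everything it read last time is the same (n19 unchanged, n9 unchanged) — cache 0 kept, no run.
  n21: re-examined; everything it read last time is the same (n20 unchanged, n9 unchanged) — cache 0 kept, no run.

The important point: at n6 every value read last time is unchanged, so the dirty flag clears without a run.

Dirty set: n1, n2, n3, n4, n5, n6, n8, n9, n12, n13, n16, n17, n19, n20, n21.
Run set: n1, n2, n3, n4, n5, n8, n9, n12, n13 (9 run).
Re-examined without running (cache reused): n6, n16, n17, n19, n20, n21.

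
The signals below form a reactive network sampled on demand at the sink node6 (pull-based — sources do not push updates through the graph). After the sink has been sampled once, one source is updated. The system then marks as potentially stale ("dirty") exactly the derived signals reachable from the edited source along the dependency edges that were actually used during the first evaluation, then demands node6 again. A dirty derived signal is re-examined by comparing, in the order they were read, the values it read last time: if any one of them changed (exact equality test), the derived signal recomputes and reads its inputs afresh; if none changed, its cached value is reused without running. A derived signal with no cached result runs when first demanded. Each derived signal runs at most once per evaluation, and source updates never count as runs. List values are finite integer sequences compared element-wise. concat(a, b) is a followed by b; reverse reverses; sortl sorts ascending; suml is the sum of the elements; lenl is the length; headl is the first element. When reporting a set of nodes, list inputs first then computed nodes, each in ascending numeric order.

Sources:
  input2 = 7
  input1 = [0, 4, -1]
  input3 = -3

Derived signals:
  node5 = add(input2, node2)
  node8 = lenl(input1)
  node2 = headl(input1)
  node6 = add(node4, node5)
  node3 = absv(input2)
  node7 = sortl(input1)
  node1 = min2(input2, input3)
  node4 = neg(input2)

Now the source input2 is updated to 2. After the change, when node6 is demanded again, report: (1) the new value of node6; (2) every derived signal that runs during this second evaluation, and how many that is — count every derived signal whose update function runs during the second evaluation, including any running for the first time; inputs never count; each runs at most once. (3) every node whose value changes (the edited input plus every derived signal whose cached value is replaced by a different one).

node6 now evaluates to 0.
Run set: node4, node5, node6 (3 run).
Changed values: input2, node4, node5.

Initial pass — values computed on the first demand:
  node2 = headl([0, 4, -1]) = 0
  node4 = neg(7) = -7
  node5 = add(7, 0) = 7
  node6 = add(-7, 7) = 0

Second demand — change propagation:
  node4: re-runs because input2 7->2; new result -2.
  node5: re-runs because input2 7->2; new result 2.
  node6: re-runs because node4 -7->-2; node5 7->2; new result 0 (unchanged).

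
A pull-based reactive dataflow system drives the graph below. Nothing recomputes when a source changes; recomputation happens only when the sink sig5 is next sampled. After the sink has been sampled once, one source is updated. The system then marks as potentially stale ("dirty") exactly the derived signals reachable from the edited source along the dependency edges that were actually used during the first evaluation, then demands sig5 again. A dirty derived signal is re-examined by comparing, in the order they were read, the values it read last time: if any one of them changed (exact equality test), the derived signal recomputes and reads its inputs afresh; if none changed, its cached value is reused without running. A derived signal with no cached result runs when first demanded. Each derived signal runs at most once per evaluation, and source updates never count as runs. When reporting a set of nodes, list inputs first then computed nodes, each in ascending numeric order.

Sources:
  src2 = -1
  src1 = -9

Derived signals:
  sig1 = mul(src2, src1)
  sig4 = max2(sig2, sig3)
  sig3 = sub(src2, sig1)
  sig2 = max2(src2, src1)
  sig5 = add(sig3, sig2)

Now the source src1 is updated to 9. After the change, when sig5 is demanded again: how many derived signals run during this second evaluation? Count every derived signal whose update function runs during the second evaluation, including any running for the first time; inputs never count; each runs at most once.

Derived signals that run: sig1, sig2, sig3, sig5 — 4 in total.

First evaluation (everything demanded from the output):
  sig1 = mul(-1, -9) = 9
  sig2 = max2(-1, -9) = -1
  sig3 = sub(-1, 9) = -10
  sig5 = add(-10, -1) = -11

Propagation after the edit:
  sig1: runs — src1 -9->9; result -9.
  sig2: runs — src1 -9->9; result 9.
  sig3: runs — sig1 9->-9; result 8.
  sig5: runs — sig3 -10->8; sig2 -1->9; result 17.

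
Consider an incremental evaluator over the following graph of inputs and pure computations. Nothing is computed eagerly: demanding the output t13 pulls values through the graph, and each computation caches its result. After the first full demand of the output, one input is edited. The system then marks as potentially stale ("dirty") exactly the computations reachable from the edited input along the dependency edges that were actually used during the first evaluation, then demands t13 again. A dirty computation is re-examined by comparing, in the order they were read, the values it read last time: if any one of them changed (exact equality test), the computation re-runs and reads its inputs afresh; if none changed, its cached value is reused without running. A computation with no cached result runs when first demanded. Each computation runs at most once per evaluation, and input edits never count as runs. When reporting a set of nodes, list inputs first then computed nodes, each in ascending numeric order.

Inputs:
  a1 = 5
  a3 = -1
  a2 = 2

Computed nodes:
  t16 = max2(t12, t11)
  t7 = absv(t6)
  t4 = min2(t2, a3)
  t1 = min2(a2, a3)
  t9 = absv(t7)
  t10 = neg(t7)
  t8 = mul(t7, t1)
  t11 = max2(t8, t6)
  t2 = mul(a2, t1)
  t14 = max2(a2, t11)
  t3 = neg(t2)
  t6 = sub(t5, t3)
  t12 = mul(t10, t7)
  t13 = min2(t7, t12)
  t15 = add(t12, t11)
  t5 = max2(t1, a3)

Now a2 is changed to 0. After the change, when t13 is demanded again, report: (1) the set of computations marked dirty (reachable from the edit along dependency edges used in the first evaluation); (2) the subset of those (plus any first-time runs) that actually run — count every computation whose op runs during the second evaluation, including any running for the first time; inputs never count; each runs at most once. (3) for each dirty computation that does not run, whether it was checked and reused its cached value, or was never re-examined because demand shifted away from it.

Dirty set: t1, t2, t3, t5, t6, t7, t10, t12, t13.
Run set: t1, t2, t3, t6, t7, t10, t12, t13 (8 run).
Re-examined without running (cache reused): t5.
The important point: at t5 every value read last time is unchanged, so the dirty flag clears without a run.

Initial pass — values computed on the first demand:
  t1 = min2(2, -1) = -1
  t2 = mul(2, -1) = -2
  t3 = neg(-2) = 2
  t5 = max2(-1, -1) = -1
  t6 = sub(-1, 2) = -3
  t7 = absv(-3) = 3
  t10 = neg(3) = -3
  t12 = mul(-3, 3) = -9
  t13 = min2(3, -9) = -9

Second demand — change propagation:
  t1: re-runs because a2 2->0; new result -1 (unchanged).
  t2: re-runs because a2 2->0; new result 0.
  t3: re-runs because t2 -2->0; new result 0.
  t5: re-examined; everything it read last time is the same (t1 unchanged, a3 unchanged) — cache -1 kept, no run.
  t6: re-runs because t3 2->0; new result -1.
  t7: re-runs because t6 -3->-1; new result 1.
  t10: re-runs because t7 3->1; new result -1.
  t12: re-runs because t10 -3->-1; t7 3->1; new result -1.
  t13: re-runs because t7 3->1; t12 -9->-1; new result -1.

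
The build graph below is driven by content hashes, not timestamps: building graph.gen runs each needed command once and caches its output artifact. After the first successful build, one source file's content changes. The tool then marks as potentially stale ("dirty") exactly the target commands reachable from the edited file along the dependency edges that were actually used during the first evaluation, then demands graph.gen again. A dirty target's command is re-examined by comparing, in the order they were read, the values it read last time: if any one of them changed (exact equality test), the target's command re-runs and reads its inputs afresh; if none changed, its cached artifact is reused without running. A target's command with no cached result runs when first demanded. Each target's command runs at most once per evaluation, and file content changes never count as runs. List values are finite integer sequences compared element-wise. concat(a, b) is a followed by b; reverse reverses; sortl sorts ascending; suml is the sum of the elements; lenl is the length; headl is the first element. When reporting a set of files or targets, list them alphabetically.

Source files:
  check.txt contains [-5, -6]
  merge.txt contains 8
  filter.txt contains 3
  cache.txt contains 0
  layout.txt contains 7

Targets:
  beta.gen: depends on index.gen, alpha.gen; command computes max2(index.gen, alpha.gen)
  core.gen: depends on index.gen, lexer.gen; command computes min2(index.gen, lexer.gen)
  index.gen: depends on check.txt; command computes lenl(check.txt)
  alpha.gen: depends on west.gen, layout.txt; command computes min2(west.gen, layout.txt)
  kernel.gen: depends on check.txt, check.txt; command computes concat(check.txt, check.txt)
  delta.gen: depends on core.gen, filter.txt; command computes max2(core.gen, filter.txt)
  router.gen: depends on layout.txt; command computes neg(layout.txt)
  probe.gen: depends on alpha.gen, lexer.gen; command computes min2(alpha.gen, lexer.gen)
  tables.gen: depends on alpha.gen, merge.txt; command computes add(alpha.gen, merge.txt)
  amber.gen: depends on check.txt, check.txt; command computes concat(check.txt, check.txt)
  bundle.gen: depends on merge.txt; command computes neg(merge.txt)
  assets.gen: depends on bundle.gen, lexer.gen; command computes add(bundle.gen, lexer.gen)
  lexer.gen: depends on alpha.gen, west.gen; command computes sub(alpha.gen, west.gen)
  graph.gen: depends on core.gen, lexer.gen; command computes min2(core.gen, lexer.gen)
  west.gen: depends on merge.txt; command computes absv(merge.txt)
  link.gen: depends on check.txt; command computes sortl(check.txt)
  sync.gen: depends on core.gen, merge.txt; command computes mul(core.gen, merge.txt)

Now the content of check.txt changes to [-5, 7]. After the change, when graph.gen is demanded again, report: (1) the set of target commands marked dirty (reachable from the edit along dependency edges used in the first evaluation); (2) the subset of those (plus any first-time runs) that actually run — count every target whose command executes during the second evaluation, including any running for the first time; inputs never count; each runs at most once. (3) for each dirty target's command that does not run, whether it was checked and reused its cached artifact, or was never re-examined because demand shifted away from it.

Dirty set: core.gen, graph.gen, index.gen.
Run set: index.gen (1 run).
Re-examined without running (cache reused): core.gen, graph.gen.
The important point: index.gen recomputes to an identical value, and the output ends up unchanged.

Initial pass — values computed on the first demand:
  index.gen = lenl([-5, -6]) = 2
  west.gen = absv(8) = 8
  alpha.gen = min2(8, 7) = 7
  lexer.gen = sub(7, 8) = -1
  core.gen = min2(2, -1) = -1
  graph.gen = min2(-1, -1) = -1

Second demand — change propagation:
  index.gen: re-runs because check.txt [-5, -6]->[-5, 7]; new result 2 (unchanged).
  core.gen: re-examined; everything it read last time is the same (index.gen unchanged, lexer.gen unchanged) — cache -1 kept, no run.
  graph.gen: re-examined; everything it read last time is the same (core.gen unchanged, lexer.gen unchanged) — cache -1 kept, no run.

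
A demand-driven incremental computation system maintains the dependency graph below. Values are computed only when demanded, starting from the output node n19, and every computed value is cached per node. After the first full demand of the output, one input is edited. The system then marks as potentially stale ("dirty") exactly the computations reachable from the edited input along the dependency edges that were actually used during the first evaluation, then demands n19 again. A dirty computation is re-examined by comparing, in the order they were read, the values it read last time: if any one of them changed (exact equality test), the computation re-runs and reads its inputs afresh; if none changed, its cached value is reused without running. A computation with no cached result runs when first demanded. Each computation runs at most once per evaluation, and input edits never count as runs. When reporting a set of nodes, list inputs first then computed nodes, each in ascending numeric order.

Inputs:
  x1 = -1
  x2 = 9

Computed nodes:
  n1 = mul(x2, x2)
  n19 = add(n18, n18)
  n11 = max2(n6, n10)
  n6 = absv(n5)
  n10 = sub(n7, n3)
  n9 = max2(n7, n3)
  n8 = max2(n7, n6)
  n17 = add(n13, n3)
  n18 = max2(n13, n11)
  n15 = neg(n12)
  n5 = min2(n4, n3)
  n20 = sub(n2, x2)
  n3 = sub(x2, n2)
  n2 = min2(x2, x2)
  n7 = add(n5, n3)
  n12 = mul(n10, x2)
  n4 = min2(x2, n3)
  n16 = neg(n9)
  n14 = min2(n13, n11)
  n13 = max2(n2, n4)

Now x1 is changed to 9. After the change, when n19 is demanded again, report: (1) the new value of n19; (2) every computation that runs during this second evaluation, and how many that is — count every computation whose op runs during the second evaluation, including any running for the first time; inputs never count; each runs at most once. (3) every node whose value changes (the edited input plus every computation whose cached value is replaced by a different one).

First evaluation (everything demanded from the output):
  n2 = min2(9, 9) = 9
  n3 = sub(9, 9) = 0
  n4 = min2(9, 0) = 0
  n5 = min2(0, 0) = 0
  n6 = absv(0) = 0
  n7 = add(0, 0) = 0
  n10 = sub(0, 0) = 0
  n11 = max2(0, 0) = 0
  n13 = max2(9, 0) = 9
  n18 = max2(9, 0) = 9
  n19 = add(9, 9) = 18

Propagation after the edit:
  x1 feeds no computation that the output demands — nothing is marked dirty and nothing runs.

Key observation: x1 is never demanded by the output, so the edit triggers no recomputation at all.

New value of n19: 18.
Computations that run: none — 0 in total.
Values that change: x1.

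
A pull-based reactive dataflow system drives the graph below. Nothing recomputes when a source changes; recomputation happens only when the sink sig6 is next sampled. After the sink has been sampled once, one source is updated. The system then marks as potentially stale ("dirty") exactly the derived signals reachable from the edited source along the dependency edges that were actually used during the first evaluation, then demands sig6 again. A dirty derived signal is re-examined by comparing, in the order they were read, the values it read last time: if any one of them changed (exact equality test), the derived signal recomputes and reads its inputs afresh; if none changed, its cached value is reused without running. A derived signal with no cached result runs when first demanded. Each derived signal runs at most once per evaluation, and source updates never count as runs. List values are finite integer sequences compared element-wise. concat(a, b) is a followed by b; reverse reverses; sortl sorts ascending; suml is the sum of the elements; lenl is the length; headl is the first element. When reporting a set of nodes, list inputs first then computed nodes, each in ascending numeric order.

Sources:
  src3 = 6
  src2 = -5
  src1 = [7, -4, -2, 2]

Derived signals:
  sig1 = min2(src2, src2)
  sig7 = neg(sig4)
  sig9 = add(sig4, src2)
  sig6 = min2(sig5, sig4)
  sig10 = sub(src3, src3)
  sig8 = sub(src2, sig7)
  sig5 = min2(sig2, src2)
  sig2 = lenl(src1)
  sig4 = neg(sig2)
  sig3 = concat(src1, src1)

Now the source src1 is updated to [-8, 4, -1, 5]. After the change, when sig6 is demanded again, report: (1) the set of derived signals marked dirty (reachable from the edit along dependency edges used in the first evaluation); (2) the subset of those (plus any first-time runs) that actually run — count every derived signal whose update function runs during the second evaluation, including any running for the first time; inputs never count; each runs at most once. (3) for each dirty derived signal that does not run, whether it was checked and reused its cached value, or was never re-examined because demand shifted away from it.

Marked dirty: sig2, sig4, sig5, sig6.
Derived signals that run: sig2 — 1 in total.
Checked but reused from cache: sig4, sig5, sig6.
Key observation: the change is absorbed at sig2 — it re-runs but produces the same value, and the output's value is unchanged.

First evaluation (everything demanded from the output):
  sig2 = lenl([7, -4, -2, 2]) = 4
  sig4 = neg(4) = -4
  sig5 = min2(4, -5) = -5
  sig6 = min2(-5, -4) = -5

Propagation after the edit:
  sig2: runs — src1 [7, -4, -2, 2]->[-8, 4, -1, 5]; result 4 (same value as before).
  sig4: checked — values it read are unchanged (sig2 unchanged); reused cached -4 without running.
  sig5: checked — values it read are unchanged (sig2 unchanged, src2 unchanged); reused cached -5 without running.
  sig6: checked — values it read are unchanged (sig5 unchanged, sig4 unchanged); reused cached -5 without running.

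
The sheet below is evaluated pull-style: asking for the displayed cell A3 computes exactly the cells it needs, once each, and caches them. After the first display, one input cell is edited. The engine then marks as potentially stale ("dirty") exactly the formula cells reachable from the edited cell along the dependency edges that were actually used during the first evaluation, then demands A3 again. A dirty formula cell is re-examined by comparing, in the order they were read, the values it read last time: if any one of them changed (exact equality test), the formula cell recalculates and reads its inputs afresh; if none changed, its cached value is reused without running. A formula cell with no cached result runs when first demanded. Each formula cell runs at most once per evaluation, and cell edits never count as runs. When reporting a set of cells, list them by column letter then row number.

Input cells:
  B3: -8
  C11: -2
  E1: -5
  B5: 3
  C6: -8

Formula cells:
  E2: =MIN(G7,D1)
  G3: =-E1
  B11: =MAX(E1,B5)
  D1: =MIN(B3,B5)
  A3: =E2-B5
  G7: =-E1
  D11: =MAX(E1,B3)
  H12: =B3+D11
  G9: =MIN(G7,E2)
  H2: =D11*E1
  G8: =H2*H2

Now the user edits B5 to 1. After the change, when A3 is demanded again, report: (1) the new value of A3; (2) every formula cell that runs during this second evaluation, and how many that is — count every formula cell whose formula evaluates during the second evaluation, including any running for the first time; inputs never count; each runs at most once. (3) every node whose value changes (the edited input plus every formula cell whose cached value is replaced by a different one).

Demanding A3 again yields -9.
2 formula cells run: A3, D1.
The nodes whose values change: A3, B5.
Note where the cutoff bites: E2 is checked, finds nothing changed, and keeps its cache.

First demand of the output computes:
  D1 = MIN(-8, 3) = -8
  G7 = -(-5) = 5
  E2 = MIN(5, -8) = -8
  A3 = -8 - 3 = -11

After the edit, cleaning proceeds:
  D1: a read changed (B5 3->1) — executes, giving -8 — identical to its old value.
  E2: dirty, but its reads are unchanged (G7 unchanged, D1 unchanged); cached -8 stands.
  A3: a read changed (B5 3->1) — executes, giving -9.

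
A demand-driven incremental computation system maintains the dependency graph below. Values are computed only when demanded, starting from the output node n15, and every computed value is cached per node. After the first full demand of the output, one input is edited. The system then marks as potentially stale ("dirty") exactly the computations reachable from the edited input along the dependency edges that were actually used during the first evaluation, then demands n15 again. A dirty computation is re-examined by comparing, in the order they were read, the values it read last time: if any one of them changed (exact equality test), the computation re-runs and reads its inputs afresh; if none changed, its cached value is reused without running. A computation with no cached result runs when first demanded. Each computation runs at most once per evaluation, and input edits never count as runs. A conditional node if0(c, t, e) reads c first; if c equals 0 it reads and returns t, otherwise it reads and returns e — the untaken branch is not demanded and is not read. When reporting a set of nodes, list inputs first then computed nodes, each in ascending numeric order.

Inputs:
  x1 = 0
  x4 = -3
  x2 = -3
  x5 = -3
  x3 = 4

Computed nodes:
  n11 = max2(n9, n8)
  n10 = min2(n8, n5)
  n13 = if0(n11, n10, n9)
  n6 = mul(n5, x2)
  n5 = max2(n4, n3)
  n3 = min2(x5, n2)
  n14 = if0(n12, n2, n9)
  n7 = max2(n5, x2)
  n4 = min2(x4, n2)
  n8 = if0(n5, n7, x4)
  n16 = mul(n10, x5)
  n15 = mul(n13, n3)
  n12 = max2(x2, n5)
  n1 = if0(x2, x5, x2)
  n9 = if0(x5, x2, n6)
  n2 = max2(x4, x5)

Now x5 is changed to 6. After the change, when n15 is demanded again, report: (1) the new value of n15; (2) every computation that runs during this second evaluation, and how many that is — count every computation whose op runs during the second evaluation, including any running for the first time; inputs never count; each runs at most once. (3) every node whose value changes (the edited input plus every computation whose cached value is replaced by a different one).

New value of n15: -108.
Computations that run: n2, n3, n4, n5, n6, n8, n9, n11, n13, n15 — 10 in total.
Values that change: x5, n2, n3, n5, n6, n9, n11, n13, n15.

First evaluation (everything demanded from the output):
  n2 = max2(-3, -3) = -3
  n3 = min2(-3, -3) = -3
  n4 = min2(-3, -3) = -3
  n5 = max2(-3, -3) = -3
  n6 = mul(-3, -3) = 9
  n8 = if0(n5=-3 -> else branch x4) = -3
  n9 = if0(x5=-3 -> else branch n6) = 9
  n11 = max2(9, -3) = 9
  n13 = if0(n11=9 -> else branch n9) = 9
  n15 = mul(9, -3) = -27

Propagation after the edit:
  n2: runs — x5 -3->6; result 6.
  n3: runs — x5 -3->6; n2 -3->6; result 6.
  n4: runs — n2 -3->6; result -3 (same value as before).
  n5: runs — n3 -3->6; result 6.
  n6: runs — n5 -3->6; result -18.
  n8: runs — n5 -3->6; result -3 (same value as before).
  n9: runs — x5 -3->6; n6 9->-18; result -18.
  n11: runs — n9 9->-18; result -3.
  n13: runs — n11 9->-3; n9 9->-18; result -18.
  n15: runs — n13 9->-18; n3 -3->6; result -108.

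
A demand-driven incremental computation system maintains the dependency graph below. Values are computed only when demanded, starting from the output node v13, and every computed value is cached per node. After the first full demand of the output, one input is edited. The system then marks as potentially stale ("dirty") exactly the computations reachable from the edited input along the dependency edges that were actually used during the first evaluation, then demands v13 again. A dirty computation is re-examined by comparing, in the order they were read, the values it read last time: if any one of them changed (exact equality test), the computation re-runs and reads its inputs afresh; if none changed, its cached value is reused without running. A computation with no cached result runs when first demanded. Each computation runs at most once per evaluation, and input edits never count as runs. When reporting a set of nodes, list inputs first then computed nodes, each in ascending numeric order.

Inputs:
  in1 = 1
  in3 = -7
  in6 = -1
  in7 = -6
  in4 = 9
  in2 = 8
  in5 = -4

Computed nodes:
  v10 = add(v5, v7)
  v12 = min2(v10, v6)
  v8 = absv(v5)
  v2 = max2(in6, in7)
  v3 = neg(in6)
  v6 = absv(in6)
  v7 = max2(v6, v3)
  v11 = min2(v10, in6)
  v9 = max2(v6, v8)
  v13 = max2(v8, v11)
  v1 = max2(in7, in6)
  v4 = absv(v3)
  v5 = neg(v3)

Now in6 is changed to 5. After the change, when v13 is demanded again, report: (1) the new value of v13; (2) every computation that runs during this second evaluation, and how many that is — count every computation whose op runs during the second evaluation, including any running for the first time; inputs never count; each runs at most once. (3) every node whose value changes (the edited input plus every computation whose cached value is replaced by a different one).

First evaluation (everything demanded from the output):
  v3 = neg(-1) = 1
  v5 = neg(1) = -1
  v6 = absv(-1) = 1
  v7 = max2(1, 1) = 1
  v8 = absv(-1) = 1
  v10 = add(-1, 1) = 0
  v11 = min2(0, -1) = -1
  v13 = max2(1, -1) = 1

Propagation after the edit:
  v3: runs — in6 -1->5; result -5.
  v5: runs — v3 1->-5; result 5.
  v6: runs — in6 -1->5; result 5.
  v7: runs — v6 1->5; v3 1->-5; result 5.
  v8: runs — v5 -1->5; result 5.
  v10: runs — v5 -1->5; v7 1->5; result 10.
  v11: runs — v10 0->10; in6 -1->5; result 5.
  v13: runs — v8 1->5; v11 -1->5; result 5.

New value of v13: 5.
Computations that run: v3, v5, v6, v7, v8, v10, v11, v13 — 8 in total.
Values that change: in6, v3, v5, v6, v7, v8, v10, v11, v13.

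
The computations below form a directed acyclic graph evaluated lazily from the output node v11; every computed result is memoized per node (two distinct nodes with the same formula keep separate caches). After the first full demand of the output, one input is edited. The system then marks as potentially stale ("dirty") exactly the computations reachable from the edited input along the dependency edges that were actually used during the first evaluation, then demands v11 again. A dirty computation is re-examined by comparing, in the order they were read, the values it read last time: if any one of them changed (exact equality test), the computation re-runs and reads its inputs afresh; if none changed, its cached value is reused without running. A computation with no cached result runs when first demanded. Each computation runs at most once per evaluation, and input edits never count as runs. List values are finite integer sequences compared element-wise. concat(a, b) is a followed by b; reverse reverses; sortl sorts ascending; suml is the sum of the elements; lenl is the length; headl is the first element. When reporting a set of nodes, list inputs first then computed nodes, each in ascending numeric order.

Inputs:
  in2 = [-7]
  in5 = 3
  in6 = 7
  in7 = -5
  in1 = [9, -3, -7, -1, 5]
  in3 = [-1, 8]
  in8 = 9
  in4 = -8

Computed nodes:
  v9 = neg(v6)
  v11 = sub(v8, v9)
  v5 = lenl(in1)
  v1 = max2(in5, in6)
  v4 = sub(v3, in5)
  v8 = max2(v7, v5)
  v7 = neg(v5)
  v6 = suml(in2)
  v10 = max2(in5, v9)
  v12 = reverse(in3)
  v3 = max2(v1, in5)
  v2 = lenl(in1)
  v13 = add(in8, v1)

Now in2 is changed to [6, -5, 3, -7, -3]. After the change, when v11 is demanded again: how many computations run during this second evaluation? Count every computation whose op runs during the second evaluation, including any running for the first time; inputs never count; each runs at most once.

First demand of the output computes:
  v5 = lenl([9, -3, -7, -1, 5]) = 5
  v6 = suml([-7]) = -7
  v7 = neg(5) = -5
  v8 = max2(-5, 5) = 5
  v9 = neg(-7) = 7
  v11 = sub(5, 7) = -2

After the edit, cleaning proceeds:
  v6: a read changed (in2 [-7]->[6, -5, 3, -7, -3]) — executes, giving -6.
  v9: a read changed (v6 -7->-6) — executes, giving 6.
  v11: a read changed (v9 7->6) — executes, giving -1.

3 computations run: v6, v9, v11.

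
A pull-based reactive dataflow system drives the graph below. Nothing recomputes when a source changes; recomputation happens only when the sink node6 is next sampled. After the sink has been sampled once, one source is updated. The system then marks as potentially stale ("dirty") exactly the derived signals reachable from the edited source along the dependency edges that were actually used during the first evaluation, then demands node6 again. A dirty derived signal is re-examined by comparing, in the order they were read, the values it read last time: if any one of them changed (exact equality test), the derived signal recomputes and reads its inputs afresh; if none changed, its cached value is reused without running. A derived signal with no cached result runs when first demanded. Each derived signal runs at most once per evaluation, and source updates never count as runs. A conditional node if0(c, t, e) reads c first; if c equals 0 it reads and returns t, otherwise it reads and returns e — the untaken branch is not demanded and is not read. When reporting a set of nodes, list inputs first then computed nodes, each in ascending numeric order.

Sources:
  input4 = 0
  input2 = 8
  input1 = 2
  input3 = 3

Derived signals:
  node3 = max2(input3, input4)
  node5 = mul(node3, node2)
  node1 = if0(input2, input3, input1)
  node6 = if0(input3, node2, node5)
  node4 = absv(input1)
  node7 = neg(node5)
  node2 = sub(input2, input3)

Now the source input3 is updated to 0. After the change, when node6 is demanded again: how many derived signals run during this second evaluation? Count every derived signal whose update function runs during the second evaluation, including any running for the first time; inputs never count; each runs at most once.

First evaluation (everything demanded from the output):
  node2 = sub(8, 3) = 5
  node3 = max2(3, 0) = 3
  node5 = mul(3, 5) = 15
  node6 = if0(input3=3 -> else branch node5) = 15

Propagation after the edit:
  node2: runs — input3 3->0; result 8.
  node3: marked dirty but never re-examined — demand shifted away from it.
  node5: marked dirty but never re-examined — demand shifted away from it.
  node6: runs — input3 3->0; result 8.

Key observation: a condition flipped, so demand moved to the other branch — node3, node5 are never re-examined.

Derived signals that run: node2, node6 — 2 in total.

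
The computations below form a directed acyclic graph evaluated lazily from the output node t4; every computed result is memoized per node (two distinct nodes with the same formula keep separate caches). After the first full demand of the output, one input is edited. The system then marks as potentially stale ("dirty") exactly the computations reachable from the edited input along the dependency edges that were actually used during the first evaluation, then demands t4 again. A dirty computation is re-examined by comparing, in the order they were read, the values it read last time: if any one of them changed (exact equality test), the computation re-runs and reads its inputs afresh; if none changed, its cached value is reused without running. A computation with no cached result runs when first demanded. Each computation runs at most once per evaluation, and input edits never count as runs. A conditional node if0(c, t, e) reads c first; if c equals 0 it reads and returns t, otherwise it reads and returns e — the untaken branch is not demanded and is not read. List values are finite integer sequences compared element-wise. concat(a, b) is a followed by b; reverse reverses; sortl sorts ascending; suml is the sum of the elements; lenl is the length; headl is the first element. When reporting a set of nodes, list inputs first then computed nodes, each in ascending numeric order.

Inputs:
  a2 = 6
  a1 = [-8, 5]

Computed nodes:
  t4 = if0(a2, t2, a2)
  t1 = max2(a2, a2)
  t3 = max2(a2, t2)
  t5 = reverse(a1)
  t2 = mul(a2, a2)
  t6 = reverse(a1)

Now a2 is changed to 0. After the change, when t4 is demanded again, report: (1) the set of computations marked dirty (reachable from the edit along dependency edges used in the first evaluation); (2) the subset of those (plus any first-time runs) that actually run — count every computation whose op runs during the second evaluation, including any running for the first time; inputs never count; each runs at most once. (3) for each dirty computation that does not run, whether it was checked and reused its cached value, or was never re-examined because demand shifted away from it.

First demand of the output computes:
  t4 = if0(a2=6 -> else branch a2) = 6

After the edit, cleaning proceeds:
  t2: had never run; runs now, result 0.
  t4: a read changed (a2 6->0; a2 6->0) — executes, giving 0.

Note the branch switch — t2 had no cache and runs now for the first time.

The edit dirties: t4.
2 computations run: t2, t4.
No dirty computation escaped a run.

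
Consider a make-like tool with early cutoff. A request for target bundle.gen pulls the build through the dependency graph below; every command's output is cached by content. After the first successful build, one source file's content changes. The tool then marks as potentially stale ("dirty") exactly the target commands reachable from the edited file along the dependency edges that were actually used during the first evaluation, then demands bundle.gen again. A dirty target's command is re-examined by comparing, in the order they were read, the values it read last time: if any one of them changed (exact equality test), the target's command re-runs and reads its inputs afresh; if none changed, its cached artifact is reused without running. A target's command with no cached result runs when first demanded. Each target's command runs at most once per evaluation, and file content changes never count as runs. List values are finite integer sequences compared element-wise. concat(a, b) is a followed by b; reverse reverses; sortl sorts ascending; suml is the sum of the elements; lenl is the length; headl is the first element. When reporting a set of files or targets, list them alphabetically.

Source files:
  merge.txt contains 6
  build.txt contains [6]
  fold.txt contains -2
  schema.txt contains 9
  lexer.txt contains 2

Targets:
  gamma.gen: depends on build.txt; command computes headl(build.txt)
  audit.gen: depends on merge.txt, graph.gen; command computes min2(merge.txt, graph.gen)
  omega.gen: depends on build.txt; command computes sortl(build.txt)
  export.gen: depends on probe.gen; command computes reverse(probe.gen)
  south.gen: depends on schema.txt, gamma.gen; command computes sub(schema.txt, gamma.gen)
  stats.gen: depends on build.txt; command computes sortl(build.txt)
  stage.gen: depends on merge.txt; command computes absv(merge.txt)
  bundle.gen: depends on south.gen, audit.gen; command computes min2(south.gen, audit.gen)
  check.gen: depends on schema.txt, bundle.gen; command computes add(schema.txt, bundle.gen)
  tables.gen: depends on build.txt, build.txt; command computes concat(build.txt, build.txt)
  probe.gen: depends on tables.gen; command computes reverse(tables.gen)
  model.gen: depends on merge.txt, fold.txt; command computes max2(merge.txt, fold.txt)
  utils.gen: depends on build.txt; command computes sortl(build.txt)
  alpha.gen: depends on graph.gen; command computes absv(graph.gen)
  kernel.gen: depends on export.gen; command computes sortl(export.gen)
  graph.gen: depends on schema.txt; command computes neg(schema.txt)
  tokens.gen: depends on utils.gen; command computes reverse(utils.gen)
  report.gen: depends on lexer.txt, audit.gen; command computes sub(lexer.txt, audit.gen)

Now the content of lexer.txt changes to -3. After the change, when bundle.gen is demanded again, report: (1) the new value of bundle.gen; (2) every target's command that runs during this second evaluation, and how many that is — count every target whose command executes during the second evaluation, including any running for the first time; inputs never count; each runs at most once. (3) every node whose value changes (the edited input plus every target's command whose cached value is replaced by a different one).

First demand of the output computes:
  gamma.gen = headl([6]) = 6
  graph.gen = neg(9) = -9
  audit.gen = min2(6, -9) = -9
  south.gen = sub(9, 6) = 3
  bundle.gen = min2(3, -9) = -9

After the edit, cleaning proceeds:
  lexer.txt only reaches undemanded nodes; the second demand re-runs nothing.

Note the shortcut — lexer.txt feeds only undemanded nodes, so no recomputation happens.

Demanding bundle.gen again yields -9.
0 target commands run: none.
The nodes whose values change: lexer.txt.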